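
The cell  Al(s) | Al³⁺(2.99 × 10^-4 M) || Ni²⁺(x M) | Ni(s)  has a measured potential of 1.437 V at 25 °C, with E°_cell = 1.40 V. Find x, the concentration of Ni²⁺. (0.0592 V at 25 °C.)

From the Nernst equation, log Q = n(E° − E)/0.0592 = 6(1.40 − 1.437)/0.0592 = -3.750, so Q = 1.78 × 10^-4.
With Q = [Al³⁺]^2/[Ni²⁺]^3 and the known concentrations, [Ni²⁺]^3 in the denominator gives [Ni²⁺] = 0.08 M.

0.08 M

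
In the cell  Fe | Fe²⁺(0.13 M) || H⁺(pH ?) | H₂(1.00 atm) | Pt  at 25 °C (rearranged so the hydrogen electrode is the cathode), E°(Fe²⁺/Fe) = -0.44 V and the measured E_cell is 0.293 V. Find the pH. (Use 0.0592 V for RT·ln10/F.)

E°_cell = 0.44 V and n = 2.
log Q = n(E° − E)/0.0592 = 2×(0.44 − 0.293)/0.0592 = 4.966.
With Q = [Fe²⁺]·P(H₂) / [H⁺]^2, solving for [H⁺] gives log[H⁺] = -2.926, so pH = 2.93.

pH = 2.93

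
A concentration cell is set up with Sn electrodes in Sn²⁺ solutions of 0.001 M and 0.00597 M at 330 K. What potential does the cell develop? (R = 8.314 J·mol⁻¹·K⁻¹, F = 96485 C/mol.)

Both half-cells are Sn²⁺/Sn, so E°_cell = 0. The concentrated side is the cathode; the cell reaction moves Sn²⁺ from high to low concentration with n = 2.
Q = [Sn²⁺]_dilute/[Sn²⁺]_conc = 0.001/0.00597 = 0.168.
E = 0 − (RT/nF) ln Q = −((8.314×330)/(2×96485))(-1.787) = 0.0254 V.

0.025 V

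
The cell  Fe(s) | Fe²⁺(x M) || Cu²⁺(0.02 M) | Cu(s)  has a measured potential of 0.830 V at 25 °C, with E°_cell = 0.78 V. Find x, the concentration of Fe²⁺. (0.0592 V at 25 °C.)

From the Nernst equation, log Q = n(E° − E)/0.0592 = 2(0.78 − 0.830)/0.0592 = -1.689, so Q = 0.0205.
With Q = [Fe²⁺]/[Cu²⁺] and the known concentrations, [Fe²⁺] in the numerator gives [Fe²⁺] = 4.1 × 10^-4 M.

4.1 × 10^-4 M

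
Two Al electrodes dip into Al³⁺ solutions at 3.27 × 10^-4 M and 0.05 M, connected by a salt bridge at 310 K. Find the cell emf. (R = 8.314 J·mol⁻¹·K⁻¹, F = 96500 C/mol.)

0.045 V

Both half-cells are Al³⁺/Al, so E°_cell = 0. The concentrated side is the cathode; the cell reaction moves Al³⁺ from high to low concentration with n = 3.
Q = [Al³⁺]_dilute/[Al³⁺]_conc = 3.27 × 10^-4/0.05 = 0.00654.
E = 0 − (RT/nF) ln Q = −((8.314×310)/(3×96500))(-5.030) = 0.0448 V.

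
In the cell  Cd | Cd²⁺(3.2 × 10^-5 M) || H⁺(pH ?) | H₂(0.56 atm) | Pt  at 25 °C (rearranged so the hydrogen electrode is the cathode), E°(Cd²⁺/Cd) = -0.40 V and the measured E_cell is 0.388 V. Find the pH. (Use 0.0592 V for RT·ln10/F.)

pH = 2.58

E°_cell = 0.40 V and n = 2.
log Q = n(E° − E)/0.0592 = 2×(0.40 − 0.388)/0.0592 = 0.405.
With Q = [Cd²⁺]·P(H₂) / [H⁺]^2, solving for [H⁺] gives log[H⁺] = -2.576, so pH = 2.58.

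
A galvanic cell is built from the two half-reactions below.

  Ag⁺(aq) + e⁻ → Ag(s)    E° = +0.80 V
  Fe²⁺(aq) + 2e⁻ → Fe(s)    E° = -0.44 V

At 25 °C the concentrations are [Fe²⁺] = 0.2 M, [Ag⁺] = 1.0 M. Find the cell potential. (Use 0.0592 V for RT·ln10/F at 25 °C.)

The Ag⁺/Ag couple has the higher reduction potential and acts as the cathode, so E°_cell = +0.80 − (-0.44) = 1.24 V.
Balancing electrons gives n = 2; the reaction quotient is Q = [Fe²⁺]/[Ag⁺]^2 = 0.200.
At 25 °C, E = E° − (0.0592/n) log Q = 1.24 − (0.0592/2)(-0.699) = 1.240 + 0.021 = 1.261 V.

1.26 V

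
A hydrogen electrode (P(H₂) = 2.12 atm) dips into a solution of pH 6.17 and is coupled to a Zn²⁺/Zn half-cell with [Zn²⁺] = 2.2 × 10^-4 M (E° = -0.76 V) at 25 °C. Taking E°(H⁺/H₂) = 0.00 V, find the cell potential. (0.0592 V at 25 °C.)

0.49 V

The hydrogen couple is the cathode, so E°_cell = 0.76 V; n = 2.
[H⁺] = 10^(−6.17) = 6.8 × 10^-7 M, and Q = [Zn²⁺]·P(H₂) / [H⁺]^2 = 1.02 × 10^9.
E = E° − (0.0592/2) log Q = 0.76 − (0.0592/2)(9.009) = 0.493 V.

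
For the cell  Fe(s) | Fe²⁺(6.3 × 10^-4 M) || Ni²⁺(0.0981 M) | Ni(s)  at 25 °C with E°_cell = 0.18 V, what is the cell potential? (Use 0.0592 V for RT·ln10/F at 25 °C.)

Balancing electrons gives n = 2; the reaction quotient is Q = [Fe²⁺]/[Ni²⁺] = 0.00642.
At 25 °C, E = E° − (0.0592/n) log Q = 0.18 − (0.0592/2)(-2.192) = 0.180 + 0.065 = 0.245 V.

0.245 V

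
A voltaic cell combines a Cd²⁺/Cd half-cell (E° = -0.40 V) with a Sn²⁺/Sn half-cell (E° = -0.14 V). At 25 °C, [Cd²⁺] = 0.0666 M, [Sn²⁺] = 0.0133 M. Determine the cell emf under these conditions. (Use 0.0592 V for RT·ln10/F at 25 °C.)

The Sn²⁺/Sn couple has the higher reduction potential and acts as the cathode, so E°_cell = -0.14 − (-0.40) = 0.26 V.
Balancing electrons gives n = 2; the reaction quotient is Q = [Cd²⁺]/[Sn²⁺] = 5.01.
At 25 °C, E = E° − (0.0592/n) log Q = 0.26 − (0.0592/2)(0.700) = 0.260 − 0.021 = 0.239 V.

0.239 V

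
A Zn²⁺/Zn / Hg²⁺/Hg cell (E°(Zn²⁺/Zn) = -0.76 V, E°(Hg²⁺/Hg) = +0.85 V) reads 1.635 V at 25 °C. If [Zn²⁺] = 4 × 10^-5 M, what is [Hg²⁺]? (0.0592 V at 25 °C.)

From the Nernst equation, log Q = n(E° − E)/0.0592 = 2(1.61 − 1.635)/0.0592 = -0.845, so Q = 0.143.
With Q = [Zn²⁺]/[Hg²⁺] and the known concentrations, [Hg²⁺] in the denominator gives [Hg²⁺] = 2.8 × 10^-4 M.

2.8 × 10^-4 M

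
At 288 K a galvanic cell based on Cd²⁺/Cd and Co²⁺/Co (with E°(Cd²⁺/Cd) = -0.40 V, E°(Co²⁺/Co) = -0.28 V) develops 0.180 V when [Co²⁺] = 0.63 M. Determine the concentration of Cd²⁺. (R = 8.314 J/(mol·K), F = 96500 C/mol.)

From the Nernst equation, ln Q = nF(E° − E)/RT = 2×96500×(0.12 − 0.180)/(8.314×288) = -4.836, so Q = 0.00794.
With Q = [Cd²⁺]/[Co²⁺] and the known concentrations, [Cd²⁺] in the numerator gives [Cd²⁺] = 0.005 M.

0.005 M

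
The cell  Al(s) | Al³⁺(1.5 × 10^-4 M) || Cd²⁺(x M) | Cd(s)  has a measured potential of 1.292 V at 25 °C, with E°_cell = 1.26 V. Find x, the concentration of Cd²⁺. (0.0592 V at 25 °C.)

0.034 M

From the Nernst equation, log Q = n(E° − E)/0.0592 = 6(1.26 − 1.292)/0.0592 = -3.243, so Q = 5.71 × 10^-4.
With Q = [Al³⁺]^2/[Cd²⁺]^3 and the known concentrations, [Cd²⁺]^3 in the denominator gives [Cd²⁺] = 0.034 M.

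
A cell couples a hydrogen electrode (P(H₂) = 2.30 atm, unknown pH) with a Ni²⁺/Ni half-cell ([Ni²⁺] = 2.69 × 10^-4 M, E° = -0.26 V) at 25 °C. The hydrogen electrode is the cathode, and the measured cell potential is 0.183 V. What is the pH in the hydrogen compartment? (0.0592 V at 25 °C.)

E°_cell = 0.26 V and n = 2.
log Q = n(E° − E)/0.0592 = 2×(0.26 − 0.183)/0.0592 = 2.601.
With Q = [Ni²⁺]·P(H₂) / [H⁺]^2, solving for [H⁺] gives log[H⁺] = -2.905, so pH = 2.90.

pH = 2.90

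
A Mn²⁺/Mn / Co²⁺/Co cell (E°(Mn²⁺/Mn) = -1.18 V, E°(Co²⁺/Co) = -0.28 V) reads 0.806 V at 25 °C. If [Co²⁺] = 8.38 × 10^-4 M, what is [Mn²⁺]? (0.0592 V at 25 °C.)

From the Nernst equation, log Q = n(E° − E)/0.0592 = 2(0.90 − 0.806)/0.0592 = 3.176, so Q = 1500.
With Q = [Mn²⁺]/[Co²⁺] and the known concentrations, [Mn²⁺] in the numerator gives [Mn²⁺] = 1.3 M.

1.3 M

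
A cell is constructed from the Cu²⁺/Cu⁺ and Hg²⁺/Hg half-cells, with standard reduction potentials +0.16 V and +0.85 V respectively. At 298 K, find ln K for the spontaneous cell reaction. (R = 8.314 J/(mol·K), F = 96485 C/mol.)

E°_cell = +0.85 − (+0.16) = 0.69 V, with n = 2 electrons transferred.
At equilibrium E = 0, so the Nernst equation gives ln K = nFE°/RT = (2)(96485)(0.69)/((8.314)(298)) = 53.74.

ln K = 53.7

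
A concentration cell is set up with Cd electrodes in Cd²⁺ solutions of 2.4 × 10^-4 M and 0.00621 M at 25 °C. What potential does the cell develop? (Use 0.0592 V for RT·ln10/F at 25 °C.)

Both half-cells are Cd²⁺/Cd, so E°_cell = 0. The concentrated side is the cathode; the cell reaction moves Cd²⁺ from high to low concentration with n = 2.
Q = [Cd²⁺]_dilute/[Cd²⁺]_conc = 2.4 × 10^-4/0.00621 = 0.0386.
E = 0 − (0.0592/2) log Q = −(0.0592/2)(-1.413) = 0.0418 V.

0.042 V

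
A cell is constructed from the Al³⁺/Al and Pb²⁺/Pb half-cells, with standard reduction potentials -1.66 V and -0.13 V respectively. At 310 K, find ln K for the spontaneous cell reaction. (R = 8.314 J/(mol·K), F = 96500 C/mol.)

ln K = 343.7

E°_cell = -0.13 − (-1.66) = 1.53 V, with n = 6 electrons transferred.
At equilibrium E = 0, so the Nernst equation gives ln K = nFE°/RT = (6)(96500)(1.53)/((8.314)(310)) = 343.71.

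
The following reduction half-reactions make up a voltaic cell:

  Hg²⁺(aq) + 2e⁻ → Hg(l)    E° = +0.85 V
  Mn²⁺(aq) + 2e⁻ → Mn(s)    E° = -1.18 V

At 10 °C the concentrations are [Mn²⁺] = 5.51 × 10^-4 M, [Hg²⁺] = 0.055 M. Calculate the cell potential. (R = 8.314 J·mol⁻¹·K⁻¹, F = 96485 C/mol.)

The Hg²⁺/Hg couple has the higher reduction potential and acts as the cathode, so E°_cell = +0.85 − (-1.18) = 2.03 V.
Balancing electrons gives n = 2; the reaction quotient is Q = [Mn²⁺]/[Hg²⁺] = 0.0100.
E = E° − (RT/nF) ln Q = 2.03 − (8.314×283)/(2×96485) × (-4.603) = 2.030 + 0.056 = 2.086 V.

2.09 V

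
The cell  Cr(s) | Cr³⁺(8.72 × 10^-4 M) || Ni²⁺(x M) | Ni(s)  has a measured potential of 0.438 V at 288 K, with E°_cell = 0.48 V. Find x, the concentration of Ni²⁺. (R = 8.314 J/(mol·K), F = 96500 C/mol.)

From the Nernst equation, ln Q = nF(E° − E)/RT = 6×96500×(0.48 − 0.438)/(8.314×288) = 10.156, so Q = 2.57 × 10^4.
With Q = [Cr³⁺]^2/[Ni²⁺]^3 and the known concentrations, [Ni²⁺]^3 in the denominator gives [Ni²⁺] = 3.1 × 10^-4 M.

3.1 × 10^-4 M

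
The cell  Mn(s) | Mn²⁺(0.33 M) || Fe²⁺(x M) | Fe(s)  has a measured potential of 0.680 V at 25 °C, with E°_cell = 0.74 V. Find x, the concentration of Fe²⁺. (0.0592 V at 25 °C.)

0.0031 M

From the Nernst equation, log Q = n(E° − E)/0.0592 = 2(0.74 − 0.680)/0.0592 = 2.027, so Q = 106.
With Q = [Mn²⁺]/[Fe²⁺] and the known concentrations, [Fe²⁺] in the denominator gives [Fe²⁺] = 0.0031 M.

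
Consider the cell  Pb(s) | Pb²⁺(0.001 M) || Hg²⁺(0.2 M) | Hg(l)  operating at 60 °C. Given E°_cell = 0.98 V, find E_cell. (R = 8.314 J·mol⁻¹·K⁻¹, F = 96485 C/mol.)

1.06 V

Balancing electrons gives n = 2; the reaction quotient is Q = [Pb²⁺]/[Hg²⁺] = 0.00500.
E = E° − (RT/nF) ln Q = 0.98 − (8.314×333)/(2×96485) × (-5.298) = 0.980 + 0.076 = 1.056 V.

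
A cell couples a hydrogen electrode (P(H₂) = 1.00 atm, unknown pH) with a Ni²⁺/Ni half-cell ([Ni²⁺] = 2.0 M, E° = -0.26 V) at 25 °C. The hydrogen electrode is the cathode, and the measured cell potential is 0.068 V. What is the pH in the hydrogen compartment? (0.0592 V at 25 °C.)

E°_cell = 0.26 V and n = 2.
log Q = n(E° − E)/0.0592 = 2×(0.26 − 0.068)/0.0592 = 6.486.
With Q = [Ni²⁺]·P(H₂) / [H⁺]^2, solving for [H⁺] gives log[H⁺] = -3.093, so pH = 3.09.

pH = 3.09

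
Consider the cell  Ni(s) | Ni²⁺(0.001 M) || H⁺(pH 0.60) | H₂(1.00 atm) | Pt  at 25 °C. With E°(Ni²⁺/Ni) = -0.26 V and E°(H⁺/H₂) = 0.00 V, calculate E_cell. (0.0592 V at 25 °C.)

0.31 V

The hydrogen couple is the cathode, so E°_cell = 0.26 V; n = 2.
[H⁺] = 10^(−0.60) = 0.25 M, and Q = [Ni²⁺]·P(H₂) / [H⁺]^2 = 0.0158.
E = E° − (0.0592/2) log Q = 0.26 − (0.0592/2)(-1.800) = 0.313 V.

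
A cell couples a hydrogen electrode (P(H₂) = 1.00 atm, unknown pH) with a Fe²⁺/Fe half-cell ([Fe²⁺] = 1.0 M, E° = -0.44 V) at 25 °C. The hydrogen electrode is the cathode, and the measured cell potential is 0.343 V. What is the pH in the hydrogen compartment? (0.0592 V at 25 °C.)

pH = 1.64

E°_cell = 0.44 V and n = 2.
log Q = n(E° − E)/0.0592 = 2×(0.44 − 0.343)/0.0592 = 3.277.
With Q = [Fe²⁺]·P(H₂) / [H⁺]^2, solving for [H⁺] gives log[H⁺] = -1.639, so pH = 1.64.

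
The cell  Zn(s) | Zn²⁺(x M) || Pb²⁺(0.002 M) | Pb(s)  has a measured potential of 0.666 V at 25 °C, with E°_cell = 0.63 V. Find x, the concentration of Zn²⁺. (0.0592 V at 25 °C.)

From the Nernst equation, log Q = n(E° − E)/0.0592 = 2(0.63 − 0.666)/0.0592 = -1.216, so Q = 0.0608.
With Q = [Zn²⁺]/[Pb²⁺] and the known concentrations, [Zn²⁺] in the numerator gives [Zn²⁺] = 1.2 × 10^-4 M.

1.2 × 10^-4 M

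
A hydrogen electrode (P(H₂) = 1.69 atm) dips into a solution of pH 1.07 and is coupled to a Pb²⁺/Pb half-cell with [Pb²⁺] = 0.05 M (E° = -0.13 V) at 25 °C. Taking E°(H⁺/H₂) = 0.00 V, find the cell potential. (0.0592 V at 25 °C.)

0.098 V

The hydrogen couple is the cathode, so E°_cell = 0.13 V; n = 2.
[H⁺] = 10^(−1.07) = 0.085 M, and Q = [Pb²⁺]·P(H₂) / [H⁺]^2 = 11.7.
E = E° − (0.0592/2) log Q = 0.13 − (0.0592/2)(1.067) = 0.098 V.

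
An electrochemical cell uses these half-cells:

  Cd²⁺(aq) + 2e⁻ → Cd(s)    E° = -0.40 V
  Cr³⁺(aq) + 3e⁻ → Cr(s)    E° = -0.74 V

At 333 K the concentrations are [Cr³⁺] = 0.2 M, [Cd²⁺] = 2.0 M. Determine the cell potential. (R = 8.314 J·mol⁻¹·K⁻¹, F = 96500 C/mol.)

0.365 V

The Cd²⁺/Cd couple has the higher reduction potential and acts as the cathode, so E°_cell = -0.40 − (-0.74) = 0.34 V.
Balancing electrons gives n = 6; the reaction quotient is Q = [Cr³⁺]^2/[Cd²⁺]^3 = 0.00500.
E = E° − (RT/nF) ln Q = 0.34 − (8.314×333)/(6×96500) × (-5.298) = 0.340 + 0.025 = 0.365 V.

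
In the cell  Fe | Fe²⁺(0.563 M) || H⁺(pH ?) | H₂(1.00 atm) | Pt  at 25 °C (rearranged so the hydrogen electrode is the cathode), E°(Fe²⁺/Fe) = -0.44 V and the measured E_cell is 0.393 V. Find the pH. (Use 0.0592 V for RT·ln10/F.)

E°_cell = 0.44 V and n = 2.
log Q = n(E° − E)/0.0592 = 2×(0.44 − 0.393)/0.0592 = 1.588.
With Q = [Fe²⁺]·P(H₂) / [H⁺]^2, solving for [H⁺] gives log[H⁺] = -0.919, so pH = 0.92.

pH = 0.92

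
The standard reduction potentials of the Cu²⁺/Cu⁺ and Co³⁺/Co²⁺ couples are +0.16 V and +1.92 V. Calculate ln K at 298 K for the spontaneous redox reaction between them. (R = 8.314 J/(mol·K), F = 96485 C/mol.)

ln K = 68.5

E°_cell = +1.92 − (+0.16) = 1.76 V, with n = 1 electron transferred.
At equilibrium E = 0, so the Nernst equation gives ln K = nFE°/RT = (1)(96485)(1.76)/((8.314)(298)) = 68.54.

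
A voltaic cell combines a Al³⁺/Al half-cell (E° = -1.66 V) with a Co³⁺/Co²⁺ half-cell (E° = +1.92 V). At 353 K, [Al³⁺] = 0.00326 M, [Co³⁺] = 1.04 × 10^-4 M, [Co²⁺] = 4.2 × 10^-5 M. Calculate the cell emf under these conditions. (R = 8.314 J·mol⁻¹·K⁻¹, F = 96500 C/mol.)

3.67 V

The Co³⁺/Co²⁺ couple has the higher reduction potential and acts as the cathode, so E°_cell = +1.92 − (-1.66) = 3.58 V.
Balancing electrons gives n = 3; the reaction quotient is Q = [Al³⁺]·[Co²⁺]^3/[Co³⁺]^3 = 2.15 × 10^-4.
E = E° − (RT/nF) ln Q = 3.58 − (8.314×353)/(3×96500) × (-8.446) = 3.580 + 0.086 = 3.666 V.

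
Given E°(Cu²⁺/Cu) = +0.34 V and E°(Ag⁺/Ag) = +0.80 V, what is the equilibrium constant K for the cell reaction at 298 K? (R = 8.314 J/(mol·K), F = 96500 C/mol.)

3.6 × 10^15

E°_cell = +0.80 − (+0.34) = 0.46 V, with n = 2 electrons transferred.
At equilibrium E = 0, so the Nernst equation gives ln K = nFE°/RT = (2)(96500)(0.46)/((8.314)(298)) = 35.83.
K = e^35.83 = 3.6 × 10^15.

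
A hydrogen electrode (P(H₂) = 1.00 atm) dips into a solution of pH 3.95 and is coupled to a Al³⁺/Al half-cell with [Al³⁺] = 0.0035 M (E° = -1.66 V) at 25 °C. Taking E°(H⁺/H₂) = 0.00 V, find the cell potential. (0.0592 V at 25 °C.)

1.47 V

The hydrogen couple is the cathode, so E°_cell = 1.66 V; n = 6.
[H⁺] = 10^(−3.95) = 1.1 × 10^-4 M, and Q = [Al³⁺]^2·P(H₂)^3 / [H⁺]^6 = 6.14 × 10^18.
E = E° − (0.0592/6) log Q = 1.66 − (0.0592/6)(18.788) = 1.475 V.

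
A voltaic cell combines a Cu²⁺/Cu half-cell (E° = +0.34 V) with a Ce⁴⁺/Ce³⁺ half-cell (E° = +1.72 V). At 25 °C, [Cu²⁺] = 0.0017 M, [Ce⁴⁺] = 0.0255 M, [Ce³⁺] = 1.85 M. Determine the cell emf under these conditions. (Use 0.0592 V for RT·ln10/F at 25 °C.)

1.35 V

The Ce⁴⁺/Ce³⁺ couple has the higher reduction potential and acts as the cathode, so E°_cell = +1.72 − (+0.34) = 1.38 V.
Balancing electrons gives n = 2; the reaction quotient is Q = [Cu²⁺]·[Ce³⁺]^2/[Ce⁴⁺]^2 = 8.95.
At 25 °C, E = E° − (0.0592/n) log Q = 1.38 − (0.0592/2)(0.952) = 1.380 − 0.028 = 1.352 V.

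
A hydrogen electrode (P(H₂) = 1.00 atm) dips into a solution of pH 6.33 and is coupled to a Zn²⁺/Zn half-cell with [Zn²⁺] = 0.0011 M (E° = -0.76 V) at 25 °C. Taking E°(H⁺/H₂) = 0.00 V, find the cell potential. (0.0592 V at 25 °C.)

The hydrogen couple is the cathode, so E°_cell = 0.76 V; n = 2.
[H⁺] = 10^(−6.33) = 4.7 × 10^-7 M, and Q = [Zn²⁺]·P(H₂) / [H⁺]^2 = 5.03 × 10^9.
E = E° − (0.0592/2) log Q = 0.76 − (0.0592/2)(9.701) = 0.473 V.

0.47 V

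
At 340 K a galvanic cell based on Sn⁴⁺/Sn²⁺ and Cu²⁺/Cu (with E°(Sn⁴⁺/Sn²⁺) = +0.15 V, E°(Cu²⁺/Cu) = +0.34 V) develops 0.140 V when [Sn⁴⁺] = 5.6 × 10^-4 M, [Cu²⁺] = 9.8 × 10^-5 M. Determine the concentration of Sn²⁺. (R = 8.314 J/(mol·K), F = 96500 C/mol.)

From the Nernst equation, ln Q = nF(E° − E)/RT = 2×96500×(0.19 − 0.140)/(8.314×340) = 3.414, so Q = 30.4.
With Q = [Sn⁴⁺]/([Sn²⁺]·[Cu²⁺]) and the known concentrations, [Sn²⁺] in the denominator gives [Sn²⁺] = 0.19 M.

0.19 M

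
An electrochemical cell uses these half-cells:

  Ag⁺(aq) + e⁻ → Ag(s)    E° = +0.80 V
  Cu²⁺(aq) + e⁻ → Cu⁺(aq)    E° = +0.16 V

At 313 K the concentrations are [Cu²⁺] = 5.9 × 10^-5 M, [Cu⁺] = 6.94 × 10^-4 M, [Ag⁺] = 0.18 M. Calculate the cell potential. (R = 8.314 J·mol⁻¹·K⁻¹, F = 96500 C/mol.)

0.660 V

The Ag⁺/Ag couple has the higher reduction potential and acts as the cathode, so E°_cell = +0.80 − (+0.16) = 0.64 V.
Balancing electrons gives n = 1; the reaction quotient is Q = [Cu²⁺]/([Cu⁺]·[Ag⁺]) = 0.472.
E = E° − (RT/nF) ln Q = 0.64 − (8.314×313)/(1×96500) × (-0.750) = 0.640 + 0.020 = 0.660 V.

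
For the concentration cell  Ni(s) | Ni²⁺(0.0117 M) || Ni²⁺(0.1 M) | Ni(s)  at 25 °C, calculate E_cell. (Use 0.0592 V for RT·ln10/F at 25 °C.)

0.028 V

Both half-cells are Ni²⁺/Ni, so E°_cell = 0. The concentrated side is the cathode; the cell reaction moves Ni²⁺ from high to low concentration with n = 2.
Q = [Ni²⁺]_dilute/[Ni²⁺]_conc = 0.0117/0.1 = 0.117.
E = 0 − (0.0592/2) log Q = −(0.0592/2)(-0.932) = 0.0276 V.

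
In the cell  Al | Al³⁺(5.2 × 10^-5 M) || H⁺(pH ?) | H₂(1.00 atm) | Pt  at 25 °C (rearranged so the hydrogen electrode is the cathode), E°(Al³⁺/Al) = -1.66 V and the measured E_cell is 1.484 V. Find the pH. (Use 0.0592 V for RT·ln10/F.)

E°_cell = 1.66 V and n = 6.
log Q = n(E° − E)/0.0592 = 6×(1.66 − 1.484)/0.0592 = 17.838.
With Q = [Al³⁺]^2·P(H₂)^3 / [H⁺]^6, solving for [H⁺] gives log[H⁺] = -4.401, so pH = 4.40.

pH = 4.40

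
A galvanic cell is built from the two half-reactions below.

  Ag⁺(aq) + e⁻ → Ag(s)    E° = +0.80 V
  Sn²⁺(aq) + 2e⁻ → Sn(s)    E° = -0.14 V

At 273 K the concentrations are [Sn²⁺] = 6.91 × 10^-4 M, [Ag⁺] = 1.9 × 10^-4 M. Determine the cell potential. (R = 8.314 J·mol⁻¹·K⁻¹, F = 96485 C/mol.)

The Ag⁺/Ag couple has the higher reduction potential and acts as the cathode, so E°_cell = +0.80 − (-0.14) = 0.94 V.
Balancing electrons gives n = 2; the reaction quotient is Q = [Sn²⁺]/[Ag⁺]^2 = 1.91 × 10^4.
E = E° − (RT/nF) ln Q = 0.94 − (8.314×273)/(2×96485) × (9.860) = 0.940 − 0.116 = 0.824 V.

0.824 V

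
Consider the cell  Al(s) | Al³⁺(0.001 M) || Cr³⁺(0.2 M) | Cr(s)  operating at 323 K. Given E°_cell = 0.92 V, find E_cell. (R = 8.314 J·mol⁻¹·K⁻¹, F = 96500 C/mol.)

Balancing electrons gives n = 3; the reaction quotient is Q = [Al³⁺]/[Cr³⁺] = 0.00500.
E = E° − (RT/nF) ln Q = 0.92 − (8.314×323)/(3×96500) × (-5.298) = 0.920 + 0.049 = 0.969 V.

0.969 V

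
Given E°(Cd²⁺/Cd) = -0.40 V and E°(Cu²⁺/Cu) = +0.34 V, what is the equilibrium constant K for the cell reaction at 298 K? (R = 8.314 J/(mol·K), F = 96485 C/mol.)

E°_cell = +0.34 − (-0.40) = 0.74 V, with n = 2 electrons transferred.
At equilibrium E = 0, so the Nernst equation gives ln K = nFE°/RT = (2)(96485)(0.74)/((8.314)(298)) = 57.64.
K = e^57.64 = 1.1 × 10^25.

1.1 × 10^25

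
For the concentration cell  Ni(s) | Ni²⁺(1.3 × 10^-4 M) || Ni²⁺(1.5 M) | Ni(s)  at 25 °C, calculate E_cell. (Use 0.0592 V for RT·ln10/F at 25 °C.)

Both half-cells are Ni²⁺/Ni, so E°_cell = 0. The concentrated side is the cathode; the cell reaction moves Ni²⁺ from high to low concentration with n = 2.
Q = [Ni²⁺]_dilute/[Ni²⁺]_conc = 1.3 × 10^-4/1.5 = 8.67 × 10^-5.
E = 0 − (0.0592/2) log Q = −(0.0592/2)(-4.062) = 0.1202 V.

0.12 V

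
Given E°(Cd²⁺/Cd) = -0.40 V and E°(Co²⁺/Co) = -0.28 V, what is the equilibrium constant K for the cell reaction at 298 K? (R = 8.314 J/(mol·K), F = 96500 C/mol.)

E°_cell = -0.28 − (-0.40) = 0.12 V, with n = 2 electrons transferred.
At equilibrium E = 0, so the Nernst equation gives ln K = nFE°/RT = (2)(96500)(0.12)/((8.314)(298)) = 9.35.
K = e^9.35 = 1.1 × 10^4.

1.1 × 10^4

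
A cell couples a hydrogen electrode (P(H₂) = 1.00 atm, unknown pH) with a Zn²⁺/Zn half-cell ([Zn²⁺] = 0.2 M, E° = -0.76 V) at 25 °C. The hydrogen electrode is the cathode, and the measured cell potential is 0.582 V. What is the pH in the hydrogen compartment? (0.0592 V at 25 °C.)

E°_cell = 0.76 V and n = 2.
log Q = n(E° − E)/0.0592 = 2×(0.76 − 0.582)/0.0592 = 6.014.
With Q = [Zn²⁺]·P(H₂) / [H⁺]^2, solving for [H⁺] gives log[H⁺] = -3.356, so pH = 3.36.

pH = 3.36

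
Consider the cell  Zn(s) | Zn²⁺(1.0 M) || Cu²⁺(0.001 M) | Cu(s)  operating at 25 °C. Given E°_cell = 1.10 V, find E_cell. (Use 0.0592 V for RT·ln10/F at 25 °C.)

Balancing electrons gives n = 2; the reaction quotient is Q = [Zn²⁺]/[Cu²⁺] = 1000.
At 25 °C, E = E° − (0.0592/n) log Q = 1.10 − (0.0592/2)(3.000) = 1.100 − 0.089 = 1.011 V.

1.01 V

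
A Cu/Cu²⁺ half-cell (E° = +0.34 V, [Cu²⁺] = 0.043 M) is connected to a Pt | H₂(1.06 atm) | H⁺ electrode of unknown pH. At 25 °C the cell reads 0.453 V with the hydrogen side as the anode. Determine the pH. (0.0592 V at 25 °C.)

E°_cell = 0.34 V and n = 2.
log Q = n(E° − E)/0.0592 = 2×(0.34 − 0.453)/0.0592 = -3.818.
With Q = [H⁺]^2 / ([Cu²⁺]·P(H₂)), solving for [H⁺] gives log[H⁺] = -2.579, so pH = 2.58.

pH = 2.58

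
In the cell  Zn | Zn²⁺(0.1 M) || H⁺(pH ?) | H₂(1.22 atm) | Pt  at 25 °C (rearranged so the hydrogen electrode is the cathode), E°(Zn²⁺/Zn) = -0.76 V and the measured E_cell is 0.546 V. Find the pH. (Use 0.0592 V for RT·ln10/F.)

pH = 4.07

E°_cell = 0.76 V and n = 2.
log Q = n(E° − E)/0.0592 = 2×(0.76 − 0.546)/0.0592 = 7.230.
With Q = [Zn²⁺]·P(H₂) / [H⁺]^2, solving for [H⁺] gives log[H⁺] = -4.072, so pH = 4.07.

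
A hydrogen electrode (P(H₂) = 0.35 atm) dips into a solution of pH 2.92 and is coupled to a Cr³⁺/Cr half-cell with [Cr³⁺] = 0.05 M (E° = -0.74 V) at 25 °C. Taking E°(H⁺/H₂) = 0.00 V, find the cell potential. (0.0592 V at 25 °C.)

0.61 V

The hydrogen couple is the cathode, so E°_cell = 0.74 V; n = 6.
[H⁺] = 10^(−2.92) = 0.0012 M, and Q = [Cr³⁺]^2·P(H₂)^3 / [H⁺]^6 = 3.55 × 10^13.
E = E° − (0.0592/6) log Q = 0.74 − (0.0592/6)(13.550) = 0.606 V.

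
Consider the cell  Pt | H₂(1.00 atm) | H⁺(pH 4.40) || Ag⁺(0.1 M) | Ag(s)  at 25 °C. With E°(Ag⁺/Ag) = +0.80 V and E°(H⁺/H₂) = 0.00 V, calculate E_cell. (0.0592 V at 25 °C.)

1.00 V

The Ag⁺/Ag couple is the cathode, so E°_cell = 0.80 V; n = 2.
[H⁺] = 10^(−4.40) = 4 × 10^-5 M, and Q = [H⁺]^2 / ([Ag⁺]^2·P(H₂)) = 1.58 × 10^-7.
E = E° − (0.0592/2) log Q = 0.80 − (0.0592/2)(-6.800) = 1.001 V.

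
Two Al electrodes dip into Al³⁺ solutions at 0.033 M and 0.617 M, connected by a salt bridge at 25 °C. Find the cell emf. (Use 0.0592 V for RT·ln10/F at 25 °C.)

Both half-cells are Al³⁺/Al, so E°_cell = 0. The concentrated side is the cathode; the cell reaction moves Al³⁺ from high to low concentration with n = 3.
Q = [Al³⁺]_dilute/[Al³⁺]_conc = 0.033/0.617 = 0.0535.
E = 0 − (0.0592/3) log Q = −(0.0592/3)(-1.272) = 0.0251 V.

0.025 V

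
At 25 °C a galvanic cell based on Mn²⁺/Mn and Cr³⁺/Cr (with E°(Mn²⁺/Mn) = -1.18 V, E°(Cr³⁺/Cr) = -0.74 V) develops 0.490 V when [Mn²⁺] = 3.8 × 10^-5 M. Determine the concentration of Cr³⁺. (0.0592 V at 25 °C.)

8 × 10^-5 M

From the Nernst equation, log Q = n(E° − E)/0.0592 = 6(0.44 − 0.490)/0.0592 = -5.068, so Q = 8.56 × 10^-6.
With Q = [Mn²⁺]^3/[Cr³⁺]^2 and the known concentrations, [Cr³⁺]^2 in the denominator gives [Cr³⁺] = 8 × 10^-5 M.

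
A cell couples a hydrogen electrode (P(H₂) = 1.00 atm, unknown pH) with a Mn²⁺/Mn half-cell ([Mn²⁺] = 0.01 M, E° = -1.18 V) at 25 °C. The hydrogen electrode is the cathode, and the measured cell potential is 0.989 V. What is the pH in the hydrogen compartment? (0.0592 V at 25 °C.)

pH = 4.23

E°_cell = 1.18 V and n = 2.
log Q = n(E° − E)/0.0592 = 2×(1.18 − 0.989)/0.0592 = 6.453.
With Q = [Mn²⁺]·P(H₂) / [H⁺]^2, solving for [H⁺] gives log[H⁺] = -4.226, so pH = 4.23.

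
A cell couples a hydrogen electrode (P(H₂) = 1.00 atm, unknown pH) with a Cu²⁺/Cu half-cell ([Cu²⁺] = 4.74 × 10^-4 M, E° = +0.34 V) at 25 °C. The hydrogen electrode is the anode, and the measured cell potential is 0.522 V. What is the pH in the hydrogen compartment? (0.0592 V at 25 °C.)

pH = 4.74

E°_cell = 0.34 V and n = 2.
log Q = n(E° − E)/0.0592 = 2×(0.34 − 0.522)/0.0592 = -6.149.
With Q = [H⁺]^2 / ([Cu²⁺]·P(H₂)), solving for [H⁺] gives log[H⁺] = -4.736, so pH = 4.74.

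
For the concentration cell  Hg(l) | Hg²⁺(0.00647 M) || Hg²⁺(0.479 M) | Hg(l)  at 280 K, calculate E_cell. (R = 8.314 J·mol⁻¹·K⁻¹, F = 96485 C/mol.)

Both half-cells are Hg²⁺/Hg, so E°_cell = 0. The concentrated side is the cathode; the cell reaction moves Hg²⁺ from high to low concentration with n = 2.
Q = [Hg²⁺]_dilute/[Hg²⁺]_conc = 0.00647/0.479 = 0.0135.
E = 0 − (RT/nF) ln Q = −((8.314×280)/(2×96485))(-4.305) = 0.0519 V.

0.052 V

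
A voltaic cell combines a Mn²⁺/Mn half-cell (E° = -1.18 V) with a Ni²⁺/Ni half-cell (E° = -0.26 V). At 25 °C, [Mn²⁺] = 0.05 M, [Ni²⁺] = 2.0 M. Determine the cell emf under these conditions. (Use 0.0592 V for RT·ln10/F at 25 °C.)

The Ni²⁺/Ni couple has the higher reduction potential and acts as the cathode, so E°_cell = -0.26 − (-1.18) = 0.92 V.
Balancing electrons gives n = 2; the reaction quotient is Q = [Mn²⁺]/[Ni²⁺] = 0.0250.
At 25 °C, E = E° − (0.0592/n) log Q = 0.92 − (0.0592/2)(-1.602) = 0.920 + 0.047 = 0.967 V.

0.967 V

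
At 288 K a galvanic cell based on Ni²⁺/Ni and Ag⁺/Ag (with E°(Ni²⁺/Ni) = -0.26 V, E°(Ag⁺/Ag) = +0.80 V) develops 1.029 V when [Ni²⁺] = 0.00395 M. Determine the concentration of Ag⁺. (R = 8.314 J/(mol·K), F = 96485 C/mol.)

0.018 M

From the Nernst equation, ln Q = nF(E° − E)/RT = 2×96485×(1.06 − 1.029)/(8.314×288) = 2.498, so Q = 12.2.
With Q = [Ni²⁺]/[Ag⁺]^2 and the known concentrations, [Ag⁺]^2 in the denominator gives [Ag⁺] = 0.018 M.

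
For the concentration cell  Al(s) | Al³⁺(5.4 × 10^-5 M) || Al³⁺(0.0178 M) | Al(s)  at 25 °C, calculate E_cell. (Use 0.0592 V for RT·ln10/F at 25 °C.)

Both half-cells are Al³⁺/Al, so E°_cell = 0. The concentrated side is the cathode; the cell reaction moves Al³⁺ from high to low concentration with n = 3.
Q = [Al³⁺]_dilute/[Al³⁺]_conc = 5.4 × 10^-5/0.0178 = 0.00303.
E = 0 − (0.0592/3) log Q = −(0.0592/3)(-2.518) = 0.0497 V.

0.050 V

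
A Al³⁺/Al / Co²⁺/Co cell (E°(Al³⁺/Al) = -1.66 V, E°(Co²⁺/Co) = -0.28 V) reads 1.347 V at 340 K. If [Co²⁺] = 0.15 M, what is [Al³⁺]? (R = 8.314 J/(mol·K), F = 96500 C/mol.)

1.7 M

From the Nernst equation, ln Q = nF(E° − E)/RT = 6×96500×(1.38 − 1.347)/(8.314×340) = 6.759, so Q = 862.
With Q = [Al³⁺]^2/[Co²⁺]^3 and the known concentrations, [Al³⁺]^2 in the numerator gives [Al³⁺] = 1.7 M.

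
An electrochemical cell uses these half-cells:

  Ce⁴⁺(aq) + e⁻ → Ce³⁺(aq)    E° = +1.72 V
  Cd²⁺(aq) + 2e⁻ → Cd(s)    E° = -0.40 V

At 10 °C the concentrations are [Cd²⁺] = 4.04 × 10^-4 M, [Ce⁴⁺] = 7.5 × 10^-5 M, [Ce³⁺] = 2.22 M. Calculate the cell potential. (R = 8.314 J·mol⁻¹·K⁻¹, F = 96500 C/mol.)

The Ce⁴⁺/Ce³⁺ couple has the higher reduction potential and acts as the cathode, so E°_cell = +1.72 − (-0.40) = 2.12 V.
Balancing electrons gives n = 2; the reaction quotient is Q = [Cd²⁺]·[Ce³⁺]^2/[Ce⁴⁺]^2 = 3.54 × 10^5.
E = E° − (RT/nF) ln Q = 2.12 − (8.314×283)/(2×96500) × (12.777) = 2.120 − 0.156 = 1.964 V.

1.96 V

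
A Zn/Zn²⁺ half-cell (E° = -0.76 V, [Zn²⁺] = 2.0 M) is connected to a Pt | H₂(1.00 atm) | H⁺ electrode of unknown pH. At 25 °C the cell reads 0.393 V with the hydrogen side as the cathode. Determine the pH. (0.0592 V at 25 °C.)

E°_cell = 0.76 V and n = 2.
log Q = n(E° − E)/0.0592 = 2×(0.76 − 0.393)/0.0592 = 12.399.
With Q = [Zn²⁺]·P(H₂) / [H⁺]^2, solving for [H⁺] gives log[H⁺] = -6.049, so pH = 6.05.

pH = 6.05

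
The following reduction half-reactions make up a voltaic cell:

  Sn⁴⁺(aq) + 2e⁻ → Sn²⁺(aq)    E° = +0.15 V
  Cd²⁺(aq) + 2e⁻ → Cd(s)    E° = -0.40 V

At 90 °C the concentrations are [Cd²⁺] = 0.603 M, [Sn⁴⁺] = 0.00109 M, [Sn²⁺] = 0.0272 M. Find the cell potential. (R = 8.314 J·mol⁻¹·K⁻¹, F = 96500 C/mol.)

The Sn⁴⁺/Sn²⁺ couple has the higher reduction potential and acts as the cathode, so E°_cell = +0.15 − (-0.40) = 0.55 V.
Balancing electrons gives n = 2; the reaction quotient is Q = [Cd²⁺]·[Sn²⁺]/[Sn⁴⁺] = 15.0.
E = E° − (RT/nF) ln Q = 0.55 − (8.314×363)/(2×96500) × (2.711) = 0.550 − 0.042 = 0.508 V.

0.508 V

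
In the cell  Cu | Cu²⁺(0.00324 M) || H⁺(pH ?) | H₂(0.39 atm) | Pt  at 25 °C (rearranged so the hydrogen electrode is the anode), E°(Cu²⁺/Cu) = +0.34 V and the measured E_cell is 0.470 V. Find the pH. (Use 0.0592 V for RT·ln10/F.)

pH = 3.65

E°_cell = 0.34 V and n = 2.
log Q = n(E° − E)/0.0592 = 2×(0.34 − 0.470)/0.0592 = -4.392.
With Q = [H⁺]^2 / ([Cu²⁺]·P(H₂)), solving for [H⁺] gives log[H⁺] = -3.645, so pH = 3.65.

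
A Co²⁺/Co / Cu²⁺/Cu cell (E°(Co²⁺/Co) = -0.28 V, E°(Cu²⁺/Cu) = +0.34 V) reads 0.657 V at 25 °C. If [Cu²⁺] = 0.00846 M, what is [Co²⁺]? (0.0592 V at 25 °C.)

From the Nernst equation, log Q = n(E° − E)/0.0592 = 2(0.62 − 0.657)/0.0592 = -1.250, so Q = 0.0562.
With Q = [Co²⁺]/[Cu²⁺] and the known concentrations, [Co²⁺] in the numerator gives [Co²⁺] = 4.8 × 10^-4 M.

4.8 × 10^-4 M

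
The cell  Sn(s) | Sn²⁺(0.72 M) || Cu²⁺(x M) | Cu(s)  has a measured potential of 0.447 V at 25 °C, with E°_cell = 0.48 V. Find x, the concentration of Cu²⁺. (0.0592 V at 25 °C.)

From the Nernst equation, log Q = n(E° − E)/0.0592 = 2(0.48 − 0.447)/0.0592 = 1.115, so Q = 13.0.
With Q = [Sn²⁺]/[Cu²⁺] and the known concentrations, [Cu²⁺] in the denominator gives [Cu²⁺] = 0.055 M.

0.055 M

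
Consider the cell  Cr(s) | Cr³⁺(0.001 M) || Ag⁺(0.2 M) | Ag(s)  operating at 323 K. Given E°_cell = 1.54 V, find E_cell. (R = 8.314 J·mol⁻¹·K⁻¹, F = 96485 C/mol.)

Balancing electrons gives n = 3; the reaction quotient is Q = [Cr³⁺]/[Ag⁺]^3 = 0.125.
E = E° − (RT/nF) ln Q = 1.54 − (8.314×323)/(3×96485) × (-2.079) = 1.540 + 0.019 = 1.559 V.

1.56 V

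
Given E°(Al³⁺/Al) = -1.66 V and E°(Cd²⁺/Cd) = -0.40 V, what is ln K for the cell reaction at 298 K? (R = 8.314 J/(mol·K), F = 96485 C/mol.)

E°_cell = -0.40 − (-1.66) = 1.26 V, with n = 6 electrons transferred.
At equilibrium E = 0, so the Nernst equation gives ln K = nFE°/RT = (6)(96485)(1.26)/((8.314)(298)) = 294.41.

ln K = 294.4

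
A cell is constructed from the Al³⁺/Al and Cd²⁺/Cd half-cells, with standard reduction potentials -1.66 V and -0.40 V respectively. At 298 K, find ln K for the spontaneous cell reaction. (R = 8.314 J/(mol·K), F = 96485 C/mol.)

ln K = 294.4

E°_cell = -0.40 − (-1.66) = 1.26 V, with n = 6 electrons transferred.
At equilibrium E = 0, so the Nernst equation gives ln K = nFE°/RT = (6)(96485)(1.26)/((8.314)(298)) = 294.41.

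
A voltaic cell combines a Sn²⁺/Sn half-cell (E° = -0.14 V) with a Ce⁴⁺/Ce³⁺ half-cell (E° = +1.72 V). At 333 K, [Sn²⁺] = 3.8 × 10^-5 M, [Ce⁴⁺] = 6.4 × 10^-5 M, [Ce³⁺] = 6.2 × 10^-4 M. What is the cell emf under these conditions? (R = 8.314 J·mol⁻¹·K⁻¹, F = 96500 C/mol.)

1.94 V

The Ce⁴⁺/Ce³⁺ couple has the higher reduction potential and acts as the cathode, so E°_cell = +1.72 − (-0.14) = 1.86 V.
Balancing electrons gives n = 2; the reaction quotient is Q = [Sn²⁺]·[Ce³⁺]^2/[Ce⁴⁺]^2 = 0.00357.
E = E° − (RT/nF) ln Q = 1.86 − (8.314×333)/(2×96500) × (-5.636) = 1.860 + 0.081 = 1.941 V.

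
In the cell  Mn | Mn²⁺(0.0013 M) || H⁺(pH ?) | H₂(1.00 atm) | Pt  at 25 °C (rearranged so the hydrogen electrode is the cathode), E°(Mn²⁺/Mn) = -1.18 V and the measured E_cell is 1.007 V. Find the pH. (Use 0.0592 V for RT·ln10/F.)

pH = 4.37

E°_cell = 1.18 V and n = 2.
log Q = n(E° − E)/0.0592 = 2×(1.18 − 1.007)/0.0592 = 5.845.
With Q = [Mn²⁺]·P(H₂) / [H⁺]^2, solving for [H⁺] gives log[H⁺] = -4.365, so pH = 4.37.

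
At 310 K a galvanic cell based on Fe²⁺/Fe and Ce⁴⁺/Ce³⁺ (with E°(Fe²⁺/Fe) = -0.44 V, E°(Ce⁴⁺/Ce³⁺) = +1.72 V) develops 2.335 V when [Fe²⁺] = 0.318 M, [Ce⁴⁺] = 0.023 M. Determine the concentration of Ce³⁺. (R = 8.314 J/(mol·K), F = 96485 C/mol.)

From the Nernst equation, ln Q = nF(E° − E)/RT = 2×96485×(2.16 − 2.335)/(8.314×310) = -13.103, so Q = 2.04 × 10^-6.
With Q = [Fe²⁺]·[Ce³⁺]^2/[Ce⁴⁺]^2 and the known concentrations, [Ce³⁺]^2 in the numerator gives [Ce³⁺] = 5.8 × 10^-5 M.

5.8 × 10^-5 M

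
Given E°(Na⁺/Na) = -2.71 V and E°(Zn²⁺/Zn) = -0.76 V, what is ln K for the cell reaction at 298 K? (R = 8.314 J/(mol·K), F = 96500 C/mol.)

ln K = 151.9

E°_cell = -0.76 − (-2.71) = 1.95 V, with n = 2 electrons transferred.
At equilibrium E = 0, so the Nernst equation gives ln K = nFE°/RT = (2)(96500)(1.95)/((8.314)(298)) = 151.90.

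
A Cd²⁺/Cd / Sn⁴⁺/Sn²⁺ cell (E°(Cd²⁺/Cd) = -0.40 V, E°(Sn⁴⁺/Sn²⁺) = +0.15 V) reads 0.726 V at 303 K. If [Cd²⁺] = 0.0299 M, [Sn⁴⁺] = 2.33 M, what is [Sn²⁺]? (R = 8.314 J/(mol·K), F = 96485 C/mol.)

1.1 × 10^-4 M

From the Nernst equation, ln Q = nF(E° − E)/RT = 2×96485×(0.55 − 0.726)/(8.314×303) = -13.482, so Q = 1.4 × 10^-6.
With Q = [Cd²⁺]·[Sn²⁺]/[Sn⁴⁺] and the known concentrations, [Sn²⁺] in the numerator gives [Sn²⁺] = 1.1 × 10^-4 M.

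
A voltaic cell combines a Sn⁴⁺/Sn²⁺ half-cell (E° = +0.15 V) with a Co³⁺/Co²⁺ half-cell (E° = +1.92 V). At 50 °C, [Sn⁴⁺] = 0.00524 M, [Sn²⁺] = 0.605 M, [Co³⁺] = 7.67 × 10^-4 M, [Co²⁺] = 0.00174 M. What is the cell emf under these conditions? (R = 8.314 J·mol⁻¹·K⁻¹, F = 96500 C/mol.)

The Co³⁺/Co²⁺ couple has the higher reduction potential and acts as the cathode, so E°_cell = +1.92 − (+0.15) = 1.77 V.
Balancing electrons gives n = 2; the reaction quotient is Q = [Sn⁴⁺]·[Co²⁺]^2/([Sn²⁺]·[Co³⁺]^2) = 0.0446.
E = E° − (RT/nF) ln Q = 1.77 − (8.314×323)/(2×96500) × (-3.111) = 1.770 + 0.043 = 1.813 V.

1.81 V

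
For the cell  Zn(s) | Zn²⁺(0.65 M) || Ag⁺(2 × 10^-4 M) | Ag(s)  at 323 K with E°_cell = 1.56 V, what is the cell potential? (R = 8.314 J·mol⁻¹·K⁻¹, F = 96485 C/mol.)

Balancing electrons gives n = 2; the reaction quotient is Q = [Zn²⁺]/[Ag⁺]^2 = 1.62 × 10^7.
E = E° − (RT/nF) ln Q = 1.56 − (8.314×323)/(2×96485) × (16.604) = 1.560 − 0.231 = 1.329 V.

1.33 V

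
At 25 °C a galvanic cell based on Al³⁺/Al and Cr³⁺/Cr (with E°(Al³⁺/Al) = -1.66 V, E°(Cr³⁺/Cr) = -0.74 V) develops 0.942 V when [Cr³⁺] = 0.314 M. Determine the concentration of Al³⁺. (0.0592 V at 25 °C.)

0.024 M

From the Nernst equation, log Q = n(E° − E)/0.0592 = 3(0.92 − 0.942)/0.0592 = -1.115, so Q = 0.0768.
With Q = [Al³⁺]/[Cr³⁺] and the known concentrations, [Al³⁺] in the numerator gives [Al³⁺] = 0.024 M.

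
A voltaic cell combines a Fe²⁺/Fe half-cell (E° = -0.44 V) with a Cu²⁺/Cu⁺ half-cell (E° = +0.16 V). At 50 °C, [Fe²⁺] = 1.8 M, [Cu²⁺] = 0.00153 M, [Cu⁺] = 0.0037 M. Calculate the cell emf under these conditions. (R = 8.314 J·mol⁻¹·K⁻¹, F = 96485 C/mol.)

0.567 V

The Cu²⁺/Cu⁺ couple has the higher reduction potential and acts as the cathode, so E°_cell = +0.16 − (-0.44) = 0.60 V.
Balancing electrons gives n = 2; the reaction quotient is Q = [Fe²⁺]·[Cu⁺]^2/[Cu²⁺]^2 = 10.5.
E = E° − (RT/nF) ln Q = 0.60 − (8.314×323)/(2×96485) × (2.354) = 0.600 − 0.033 = 0.567 V.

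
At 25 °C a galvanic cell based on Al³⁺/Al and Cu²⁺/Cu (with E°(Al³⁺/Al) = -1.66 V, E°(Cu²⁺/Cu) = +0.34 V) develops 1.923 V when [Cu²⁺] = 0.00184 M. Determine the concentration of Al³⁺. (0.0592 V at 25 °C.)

From the Nernst equation, log Q = n(E° − E)/0.0592 = 6(2.00 − 1.923)/0.0592 = 7.804, so Q = 6.37 × 10^7.
With Q = [Al³⁺]^2/[Cu²⁺]^3 and the known concentrations, [Al³⁺]^2 in the numerator gives [Al³⁺] = 0.63 M.

0.63 M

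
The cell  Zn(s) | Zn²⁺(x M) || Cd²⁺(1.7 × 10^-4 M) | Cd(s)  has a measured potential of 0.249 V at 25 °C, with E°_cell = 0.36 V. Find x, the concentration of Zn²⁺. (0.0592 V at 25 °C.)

0.96 M

From the Nernst equation, log Q = n(E° − E)/0.0592 = 2(0.36 − 0.249)/0.0592 = 3.750, so Q = 5620.
With Q = [Zn²⁺]/[Cd²⁺] and the known concentrations, [Zn²⁺] in the numerator gives [Zn²⁺] = 0.96 M.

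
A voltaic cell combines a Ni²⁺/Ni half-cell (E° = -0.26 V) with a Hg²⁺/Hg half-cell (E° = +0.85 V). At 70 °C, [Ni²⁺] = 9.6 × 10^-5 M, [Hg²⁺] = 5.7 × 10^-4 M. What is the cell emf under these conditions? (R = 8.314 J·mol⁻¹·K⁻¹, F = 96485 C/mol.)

1.14 V

The Hg²⁺/Hg couple has the higher reduction potential and acts as the cathode, so E°_cell = +0.85 − (-0.26) = 1.11 V.
Balancing electrons gives n = 2; the reaction quotient is Q = [Ni²⁺]/[Hg²⁺] = 0.168.
E = E° − (RT/nF) ln Q = 1.11 − (8.314×343)/(2×96485) × (-1.781) = 1.110 + 0.026 = 1.136 V.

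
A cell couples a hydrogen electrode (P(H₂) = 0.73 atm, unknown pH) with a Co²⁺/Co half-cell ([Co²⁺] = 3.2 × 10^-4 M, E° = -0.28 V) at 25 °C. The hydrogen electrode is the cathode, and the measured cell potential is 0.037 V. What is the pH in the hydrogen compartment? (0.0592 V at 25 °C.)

E°_cell = 0.28 V and n = 2.
log Q = n(E° − E)/0.0592 = 2×(0.28 − 0.037)/0.0592 = 8.209.
With Q = [Co²⁺]·P(H₂) / [H⁺]^2, solving for [H⁺] gives log[H⁺] = -5.920, so pH = 5.92.

pH = 5.92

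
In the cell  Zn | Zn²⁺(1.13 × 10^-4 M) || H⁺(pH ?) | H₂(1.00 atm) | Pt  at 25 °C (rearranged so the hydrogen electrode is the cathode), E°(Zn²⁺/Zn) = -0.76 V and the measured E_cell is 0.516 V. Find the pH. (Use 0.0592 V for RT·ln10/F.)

pH = 6.10

E°_cell = 0.76 V and n = 2.
log Q = n(E° − E)/0.0592 = 2×(0.76 − 0.516)/0.0592 = 8.243.
With Q = [Zn²⁺]·P(H₂) / [H⁺]^2, solving for [H⁺] gives log[H⁺] = -6.095, so pH = 6.10.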